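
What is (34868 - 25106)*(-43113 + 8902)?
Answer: -333967782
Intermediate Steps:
(34868 - 25106)*(-43113 + 8902) = 9762*(-34211) = -333967782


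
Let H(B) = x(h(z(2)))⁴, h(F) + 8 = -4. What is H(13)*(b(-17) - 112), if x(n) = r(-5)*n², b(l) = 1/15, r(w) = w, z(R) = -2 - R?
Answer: -30080802816000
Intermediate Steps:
h(F) = -12 (h(F) = -8 - 4 = -12)
b(l) = 1/15
x(n) = -5*n²
H(B) = 268738560000 (H(B) = (-5*(-12)²)⁴ = (-5*144)⁴ = (-720)⁴ = 268738560000)
H(13)*(b(-17) - 112) = 268738560000*(1/15 - 112) = 268738560000*(-1679/15) = -30080802816000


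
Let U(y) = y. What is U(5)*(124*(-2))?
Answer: -1240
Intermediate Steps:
U(5)*(124*(-2)) = 5*(124*(-2)) = 5*(-248) = -1240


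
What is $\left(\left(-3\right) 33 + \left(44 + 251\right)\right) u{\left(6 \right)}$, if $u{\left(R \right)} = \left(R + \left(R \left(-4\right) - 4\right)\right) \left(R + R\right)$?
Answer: $-51744$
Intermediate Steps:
$u{\left(R \right)} = 2 R \left(-4 - 3 R\right)$ ($u{\left(R \right)} = \left(R - \left(4 + 4 R\right)\right) 2 R = \left(-4 - 3 R\right) 2 R = 2 R \left(-4 - 3 R\right)$)
$\left(\left(-3\right) 33 + \left(44 + 251\right)\right) u{\left(6 \right)} = \left(\left(-3\right) 33 + \left(44 + 251\right)\right) \left(\left(-2\right) 6 \left(4 + 3 \cdot 6\right)\right) = \left(-99 + 295\right) \left(\left(-2\right) 6 \left(4 + 18\right)\right) = 196 \left(\left(-2\right) 6 \cdot 22\right) = 196 \left(-264\right) = -51744$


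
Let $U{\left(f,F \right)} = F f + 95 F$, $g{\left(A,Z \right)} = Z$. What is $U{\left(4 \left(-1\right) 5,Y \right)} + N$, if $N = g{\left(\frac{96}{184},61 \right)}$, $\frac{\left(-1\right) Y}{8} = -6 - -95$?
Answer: $-53339$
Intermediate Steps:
$Y = -712$ ($Y = - 8 \left(-6 - -95\right) = - 8 \left(-6 + 95\right) = \left(-8\right) 89 = -712$)
$N = 61$
$U{\left(f,F \right)} = 95 F + F f$
$U{\left(4 \left(-1\right) 5,Y \right)} + N = - 712 \left(95 + 4 \left(-1\right) 5\right) + 61 = - 712 \left(95 - 20\right) + 61 = \left(-712\right) 75 + 61 = -53400 + 61 = -53339$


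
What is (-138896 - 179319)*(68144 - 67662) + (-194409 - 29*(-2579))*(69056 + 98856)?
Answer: -20238677246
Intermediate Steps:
(-138896 - 179319)*(68144 - 67662) + (-194409 - 29*(-2579))*(69056 + 98856) = -318215*482 + (-194409 + 74791)*167912 = -153379630 - 119618*167912 = -153379630 - 20085297616 = -20238677246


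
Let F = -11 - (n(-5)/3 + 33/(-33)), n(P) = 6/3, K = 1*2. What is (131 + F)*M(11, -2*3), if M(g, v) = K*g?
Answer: 7942/3 ≈ 2647.3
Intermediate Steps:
K = 2
n(P) = 2 (n(P) = 6*(⅓) = 2)
M(g, v) = 2*g
F = -32/3 (F = -11 - (2/3 + 33/(-33)) = -11 - (2*(⅓) + 33*(-1/33)) = -11 - (⅔ - 1) = -11 - 1*(-⅓) = -11 + ⅓ = -32/3 ≈ -10.667)
(131 + F)*M(11, -2*3) = (131 - 32/3)*(2*11) = (361/3)*22 = 7942/3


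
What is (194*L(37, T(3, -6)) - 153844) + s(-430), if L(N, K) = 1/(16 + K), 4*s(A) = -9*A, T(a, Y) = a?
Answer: -5808919/38 ≈ -1.5287e+5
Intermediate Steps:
s(A) = -9*A/4 (s(A) = (-9*A)/4 = -9*A/4)
(194*L(37, T(3, -6)) - 153844) + s(-430) = (194/(16 + 3) - 153844) - 9/4*(-430) = (194/19 - 153844) + 1935/2 = -2922842/19 + 1935/2 = -5808919/38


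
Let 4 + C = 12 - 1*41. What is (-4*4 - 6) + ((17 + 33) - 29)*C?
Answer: -715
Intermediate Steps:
C = -33 (C = -4 + (12 - 1*41) = -4 + (12 - 41) = -4 - 29 = -33)
(-4*4 - 6) + ((17 + 33) - 29)*C = (-4*4 - 6) + ((17 + 33) - 29)*(-33) = (-16 - 6) + (50 - 29)*(-33) = -22 + 21*(-33) = -22 - 693 = -715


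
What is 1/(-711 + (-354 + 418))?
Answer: -1/647 ≈ -0.0015456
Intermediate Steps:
1/(-711 + (-354 + 418)) = 1/(-711 + 64) = 1/(-647) = -1/647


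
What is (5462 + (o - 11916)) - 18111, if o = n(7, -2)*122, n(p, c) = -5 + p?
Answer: -24321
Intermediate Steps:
o = 244 (o = (-5 + 7)*122 = 2*122 = 244)
(5462 + (o - 11916)) - 18111 = (5462 + (244 - 11916)) - 18111 = (5462 - 11672) - 18111 = -6210 - 18111 = -24321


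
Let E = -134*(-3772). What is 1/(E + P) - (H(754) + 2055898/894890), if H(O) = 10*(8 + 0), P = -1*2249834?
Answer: -64234483793359/780516793770 ≈ -82.297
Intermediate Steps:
E = 505448
P = -2249834
H(O) = 80 (H(O) = 10*8 = 80)
1/(E + P) - (H(754) + 2055898/894890) = 1/(505448 - 2249834) - (80 + 2055898/894890) = 1/(-1744386) - (80 + 2055898*(1/894890)) = -1/1744386 - (80 + 1027949/447445) = -1/1744386 - 1*36823549/447445 = -1/1744386 - 36823549/447445 = -64234483793359/780516793770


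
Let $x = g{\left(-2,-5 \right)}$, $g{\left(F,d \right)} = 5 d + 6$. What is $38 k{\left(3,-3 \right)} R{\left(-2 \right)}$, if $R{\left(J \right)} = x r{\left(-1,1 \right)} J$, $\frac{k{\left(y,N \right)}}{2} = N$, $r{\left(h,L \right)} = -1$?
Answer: $8664$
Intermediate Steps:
$g{\left(F,d \right)} = 6 + 5 d$
$x = -19$ ($x = 6 + 5 \left(-5\right) = 6 - 25 = -19$)
$k{\left(y,N \right)} = 2 N$
$R{\left(J \right)} = 19 J$ ($R{\left(J \right)} = \left(-19\right) \left(-1\right) J = 19 J$)
$38 k{\left(3,-3 \right)} R{\left(-2 \right)} = 38 \cdot 2 \left(-3\right) 19 \left(-2\right) = 38 \left(-6\right) \left(-38\right) = \left(-228\right) \left(-38\right) = 8664$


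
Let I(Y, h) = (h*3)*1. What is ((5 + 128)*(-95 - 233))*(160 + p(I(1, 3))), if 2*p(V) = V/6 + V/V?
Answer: -7034370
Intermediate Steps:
I(Y, h) = 3*h (I(Y, h) = (3*h)*1 = 3*h)
p(V) = ½ + V/12 (p(V) = (V/6 + V/V)/2 = (V*(⅙) + 1)/2 = (V/6 + 1)/2 = (1 + V/6)/2 = ½ + V/12)
((5 + 128)*(-95 - 233))*(160 + p(I(1, 3))) = ((5 + 128)*(-95 - 233))*(160 + (½ + (3*3)/12)) = (133*(-328))*(160 + (½ + (1/12)*9)) = -43624*(160 + (½ + ¾)) = -43624*(160 + 5/4) = -43624*645/4 = -7034370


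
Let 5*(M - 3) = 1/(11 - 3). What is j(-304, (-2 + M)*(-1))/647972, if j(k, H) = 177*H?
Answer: -7257/25918880 ≈ -0.00027999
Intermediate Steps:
M = 121/40 (M = 3 + 1/(5*(11 - 3)) = 3 + (⅕)/8 = 3 + (⅕)*(⅛) = 3 + 1/40 = 121/40 ≈ 3.0250)
j(-304, (-2 + M)*(-1))/647972 = (177*((-2 + 121/40)*(-1)))/647972 = (177*((41/40)*(-1)))*(1/647972) = (177*(-41/40))*(1/647972) = -7257/40*1/647972 = -7257/25918880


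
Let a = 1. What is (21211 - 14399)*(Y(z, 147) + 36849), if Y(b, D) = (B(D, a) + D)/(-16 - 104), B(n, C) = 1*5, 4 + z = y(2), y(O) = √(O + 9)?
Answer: 3765101392/15 ≈ 2.5101e+8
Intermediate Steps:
y(O) = √(9 + O)
z = -4 + √11 (z = -4 + √(9 + 2) = -4 + √11 ≈ -0.68338)
B(n, C) = 5
Y(b, D) = -1/24 - D/120 (Y(b, D) = (5 + D)/(-16 - 104) = (5 + D)/(-120) = (5 + D)*(-1/120) = -1/24 - D/120)
(21211 - 14399)*(Y(z, 147) + 36849) = (21211 - 14399)*((-1/24 - 1/120*147) + 36849) = 6812*((-1/24 - 49/40) + 36849) = 6812*(-19/15 + 36849) = 6812*(552716/15) = 3765101392/15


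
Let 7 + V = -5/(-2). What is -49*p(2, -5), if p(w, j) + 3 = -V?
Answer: -147/2 ≈ -73.500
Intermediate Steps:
V = -9/2 (V = -7 - 5/(-2) = -7 - 5*(-1/2) = -7 + 5/2 = -9/2 ≈ -4.5000)
p(w, j) = 3/2 (p(w, j) = -3 - 1*(-9/2) = -3 + 9/2 = 3/2)
-49*p(2, -5) = -49*3/2 = -147/2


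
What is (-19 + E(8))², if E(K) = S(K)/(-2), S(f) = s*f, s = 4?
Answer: 1225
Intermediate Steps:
S(f) = 4*f
E(K) = -2*K (E(K) = (4*K)/(-2) = (4*K)*(-½) = -2*K)
(-19 + E(8))² = (-19 - 2*8)² = (-19 - 16)² = (-35)² = 1225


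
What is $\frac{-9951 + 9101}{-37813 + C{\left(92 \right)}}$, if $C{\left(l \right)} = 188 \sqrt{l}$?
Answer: $\frac{32141050}{1426571321} + \frac{319600 \sqrt{23}}{1426571321} \approx 0.023605$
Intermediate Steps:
$\frac{-9951 + 9101}{-37813 + C{\left(92 \right)}} = \frac{-9951 + 9101}{-37813 + 188 \sqrt{92}} = - \frac{850}{-37813 + 188 \cdot 2 \sqrt{23}} = - \frac{850}{-37813 + 376 \sqrt{23}}$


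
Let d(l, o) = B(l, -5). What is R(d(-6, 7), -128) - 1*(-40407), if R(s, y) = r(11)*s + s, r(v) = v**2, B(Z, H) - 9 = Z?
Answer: 40773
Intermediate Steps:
B(Z, H) = 9 + Z
d(l, o) = 9 + l
R(s, y) = 122*s (R(s, y) = 11**2*s + s = 121*s + s = 122*s)
R(d(-6, 7), -128) - 1*(-40407) = 122*(9 - 6) - 1*(-40407) = 122*3 + 40407 = 366 + 40407 = 40773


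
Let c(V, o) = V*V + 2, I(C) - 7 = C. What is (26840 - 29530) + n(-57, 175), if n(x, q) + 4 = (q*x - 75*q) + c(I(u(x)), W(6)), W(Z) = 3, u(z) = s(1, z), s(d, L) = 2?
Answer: -25711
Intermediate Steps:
u(z) = 2
I(C) = 7 + C
c(V, o) = 2 + V**2 (c(V, o) = V**2 + 2 = 2 + V**2)
n(x, q) = 79 - 75*q + q*x (n(x, q) = -4 + ((q*x - 75*q) + (2 + (7 + 2)**2)) = -4 + ((-75*q + q*x) + (2 + 9**2)) = -4 + ((-75*q + q*x) + (2 + 81)) = -4 + ((-75*q + q*x) + 83) = -4 + (83 - 75*q + q*x) = 79 - 75*q + q*x)
(26840 - 29530) + n(-57, 175) = (26840 - 29530) + (79 - 75*175 + 175*(-57)) = -2690 + (79 - 13125 - 9975) = -2690 - 23021 = -25711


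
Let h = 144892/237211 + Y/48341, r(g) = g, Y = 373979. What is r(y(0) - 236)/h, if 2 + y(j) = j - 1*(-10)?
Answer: -2614479864828/95716156741 ≈ -27.315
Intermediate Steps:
y(j) = 8 + j (y(j) = -2 + (j - 1*(-10)) = -2 + (j + 10) = -2 + (10 + j) = 8 + j)
h = 95716156741/11467016951 (h = 144892/237211 + 373979/48341 = 95716156741/11467016951 ≈ 8.3471)
r(y(0) - 236)/h = ((8 + 0) - 236)/(95716156741/11467016951) = (8 - 236)*(11467016951/95716156741) = -228*11467016951/95716156741 = -2614479864828/95716156741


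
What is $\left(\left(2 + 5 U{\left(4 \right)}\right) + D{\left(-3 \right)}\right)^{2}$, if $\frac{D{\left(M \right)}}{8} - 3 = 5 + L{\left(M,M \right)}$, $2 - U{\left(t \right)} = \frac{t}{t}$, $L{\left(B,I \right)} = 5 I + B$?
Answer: $5329$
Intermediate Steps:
$L{\left(B,I \right)} = B + 5 I$
$U{\left(t \right)} = 1$ ($U{\left(t \right)} = 2 - \frac{t}{t} = 2 - 1 = 1$)
$D{\left(M \right)} = 64 + 48 M$ ($D{\left(M \right)} = 24 + 8 \left(5 + \left(M + 5 M\right)\right) = 24 + 8 \left(5 + 6 M\right) = 24 + \left(40 + 48 M\right) = 64 + 48 M$)
$\left(\left(2 + 5 U{\left(4 \right)}\right) + D{\left(-3 \right)}\right)^{2} = \left(\left(2 + 5 \cdot 1\right) + \left(64 + 48 \left(-3\right)\right)\right)^{2} = \left(\left(2 + 5\right) + \left(64 - 144\right)\right)^{2} = \left(7 - 80\right)^{2} = \left(-73\right)^{2} = 5329$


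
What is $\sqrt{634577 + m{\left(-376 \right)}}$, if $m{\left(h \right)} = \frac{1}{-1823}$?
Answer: $\frac{\sqrt{2108908145010}}{1823} \approx 796.6$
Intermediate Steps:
$m{\left(h \right)} = - \frac{1}{1823}$
$\sqrt{634577 + m{\left(-376 \right)}} = \sqrt{634577 - \frac{1}{1823}} = \sqrt{\frac{1156833870}{1823}} = \frac{\sqrt{2108908145010}}{1823}$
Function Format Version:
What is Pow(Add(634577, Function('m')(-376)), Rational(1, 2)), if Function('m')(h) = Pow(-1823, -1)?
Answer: Mul(Rational(1, 1823), Pow(2108908145010, Rational(1, 2))) ≈ 796.60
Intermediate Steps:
Function('m')(h) = Rational(-1, 1823)
Pow(Add(634577, Function('m')(-376)), Rational(1, 2)) = Pow(Add(634577, Rational(-1, 1823)), Rational(1, 2)) = Pow(Rational(1156833870, 1823), Rational(1, 2)) = Mul(Rational(1, 1823), Pow(2108908145010, Rational(1, 2)))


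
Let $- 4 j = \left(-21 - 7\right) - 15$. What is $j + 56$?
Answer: $\frac{267}{4} \approx 66.75$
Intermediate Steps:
$j = \frac{43}{4}$ ($j = - \frac{\left(-21 - 7\right) - 15}{4} = - \frac{-28 - 15}{4} = \left(- \frac{1}{4}\right) \left(-43\right) = \frac{43}{4} \approx 10.75$)
$j + 56 = \frac{43}{4} + 56 = \frac{267}{4}$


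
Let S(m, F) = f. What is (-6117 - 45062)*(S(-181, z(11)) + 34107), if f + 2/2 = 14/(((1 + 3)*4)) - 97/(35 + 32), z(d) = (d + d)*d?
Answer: -935578170111/536 ≈ -1.7455e+9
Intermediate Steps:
z(d) = 2*d**2 (z(d) = (2*d)*d = 2*d**2)
f = -843/536 (f = -1 + (14/(((1 + 3)*4)) - 97/(35 + 32)) = -1 + (14/((4*4)) - 97/67) = -1 + (14/16 - 97*1/67) = -1 + (14*(1/16) - 97/67) = -1 + (7/8 - 97/67) = -1 - 307/536 = -843/536 ≈ -1.5728)
S(m, F) = -843/536
(-6117 - 45062)*(S(-181, z(11)) + 34107) = (-6117 - 45062)*(-843/536 + 34107) = -51179*18280509/536 = -935578170111/536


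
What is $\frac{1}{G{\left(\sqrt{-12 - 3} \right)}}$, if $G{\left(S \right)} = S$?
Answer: $- \frac{i \sqrt{15}}{15} \approx - 0.2582 i$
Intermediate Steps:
$\frac{1}{G{\left(\sqrt{-12 - 3} \right)}} = \frac{1}{\sqrt{-12 - 3}} = \frac{1}{\sqrt{-15}} = \frac{1}{i \sqrt{15}} = - \frac{i \sqrt{15}}{15}$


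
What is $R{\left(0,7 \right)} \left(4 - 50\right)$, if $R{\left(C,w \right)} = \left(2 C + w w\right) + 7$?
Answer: $-2576$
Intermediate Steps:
$R{\left(C,w \right)} = 7 + w^{2} + 2 C$ ($R{\left(C,w \right)} = \left(2 C + w^{2}\right) + 7 = \left(w^{2} + 2 C\right) + 7 = 7 + w^{2} + 2 C$)
$R{\left(0,7 \right)} \left(4 - 50\right) = \left(7 + 7^{2} + 2 \cdot 0\right) \left(4 - 50\right) = \left(7 + 49 + 0\right) \left(-46\right) = 56 \left(-46\right) = -2576$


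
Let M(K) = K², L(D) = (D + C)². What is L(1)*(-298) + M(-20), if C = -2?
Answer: 102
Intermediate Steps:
L(D) = (-2 + D)² (L(D) = (D - 2)² = (-2 + D)²)
L(1)*(-298) + M(-20) = (-2 + 1)²*(-298) + (-20)² = (-1)²*(-298) + 400 = 1*(-298) + 400 = -298 + 400 = 102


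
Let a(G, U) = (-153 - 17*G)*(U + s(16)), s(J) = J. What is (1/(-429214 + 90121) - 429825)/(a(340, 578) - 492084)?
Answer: 72875324363/680947234299 ≈ 0.10702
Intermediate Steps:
a(G, U) = (-153 - 17*G)*(16 + U) (a(G, U) = (-153 - 17*G)*(U + 16) = (-153 - 17*G)*(16 + U))
(1/(-429214 + 90121) - 429825)/(a(340, 578) - 492084) = (1/(-429214 + 90121) - 429825)/((-2448 - 272*340 - 153*578 - 17*340*578) - 492084) = (1/(-339093) - 429825)/((-2448 - 92480 - 88434 - 3340840) - 492084) = (-1/339093 - 429825)/(-3524202 - 492084) = -145750648726/339093/(-4016286) = -145750648726/339093*(-1/4016286) = 72875324363/680947234299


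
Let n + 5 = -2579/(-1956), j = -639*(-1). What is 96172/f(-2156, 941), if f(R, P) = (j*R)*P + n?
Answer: -188112432/2535759666865 ≈ -7.4184e-5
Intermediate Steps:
j = 639
n = -7201/1956 (n = -5 - 2579/(-1956) = -5 - 2579*(-1/1956) = -5 + 2579/1956 = -7201/1956 ≈ -3.6815)
f(R, P) = -7201/1956 + 639*P*R (f(R, P) = (639*R)*P - 7201/1956 = 639*P*R - 7201/1956 = -7201/1956 + 639*P*R)
96172/f(-2156, 941) = 96172/(-7201/1956 + 639*941*(-2156)) = 96172/(-7201/1956 - 1296400644) = 96172/(-2535759666865/1956) = 96172*(-1956/2535759666865) = -188112432/2535759666865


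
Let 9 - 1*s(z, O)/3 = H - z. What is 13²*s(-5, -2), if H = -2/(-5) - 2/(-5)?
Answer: 8112/5 ≈ 1622.4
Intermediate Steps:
H = ⅘ (H = -2*(-⅕) - 2*(-⅕) = ⅖ + ⅖ = ⅘ ≈ 0.80000)
s(z, O) = 123/5 + 3*z (s(z, O) = 27 - 3*(⅘ - z) = 27 + (-12/5 + 3*z) = 123/5 + 3*z)
13²*s(-5, -2) = 13²*(123/5 + 3*(-5)) = 169*(123/5 - 15) = 169*(48/5) = 8112/5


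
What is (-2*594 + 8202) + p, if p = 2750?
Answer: 9764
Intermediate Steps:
(-2*594 + 8202) + p = (-2*594 + 8202) + 2750 = (-1188 + 8202) + 2750 = 7014 + 2750 = 9764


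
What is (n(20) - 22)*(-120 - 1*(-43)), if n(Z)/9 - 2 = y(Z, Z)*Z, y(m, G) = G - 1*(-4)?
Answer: -332332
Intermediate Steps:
y(m, G) = 4 + G (y(m, G) = G + 4 = 4 + G)
n(Z) = 18 + 9*Z*(4 + Z) (n(Z) = 18 + 9*((4 + Z)*Z) = 18 + 9*(Z*(4 + Z)) = 18 + 9*Z*(4 + Z))
(n(20) - 22)*(-120 - 1*(-43)) = ((18 + 9*20*(4 + 20)) - 22)*(-120 - 1*(-43)) = ((18 + 9*20*24) - 22)*(-120 + 43) = ((18 + 4320) - 22)*(-77) = (4338 - 22)*(-77) = 4316*(-77) = -332332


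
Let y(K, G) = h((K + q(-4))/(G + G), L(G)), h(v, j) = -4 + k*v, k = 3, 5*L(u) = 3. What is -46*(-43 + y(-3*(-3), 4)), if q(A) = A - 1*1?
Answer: 2093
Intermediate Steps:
L(u) = 3/5 (L(u) = (1/5)*3 = 3/5)
q(A) = -1 + A (q(A) = A - 1 = -1 + A)
h(v, j) = -4 + 3*v
y(K, G) = -4 + 3*(-5 + K)/(2*G) (y(K, G) = -4 + 3*((K + (-1 - 4))/(G + G)) = -4 + 3*((K - 5)/((2*G))) = -4 + 3*((-5 + K)*(1/(2*G))) = -4 + 3*((-5 + K)/(2*G)) = -4 + 3*(-5 + K)/(2*G))
-46*(-43 + y(-3*(-3), 4)) = -46*(-43 + (1/2)*(-15 - 8*4 + 3*(-3*(-3)))/4) = -46*(-43 + (1/2)*(1/4)*(-15 - 32 + 3*9)) = -46*(-43 + (1/2)*(1/4)*(-15 - 32 + 27)) = -46*(-43 + (1/2)*(1/4)*(-20)) = -46*(-43 - 5/2) = -46*(-91/2) = 2093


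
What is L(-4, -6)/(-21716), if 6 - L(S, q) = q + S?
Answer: -4/5429 ≈ -0.00073678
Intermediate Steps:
L(S, q) = 6 - S - q (L(S, q) = 6 - (q + S) = 6 - (S + q) = 6 + (-S - q) = 6 - S - q)
L(-4, -6)/(-21716) = (6 - 1*(-4) - 1*(-6))/(-21716) = -(6 + 4 + 6)/21716 = -1/21716*16 = -4/5429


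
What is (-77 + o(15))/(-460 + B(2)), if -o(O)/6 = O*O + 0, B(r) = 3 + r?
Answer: 1427/455 ≈ 3.1363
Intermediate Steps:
o(O) = -6*O² (o(O) = -6*(O*O + 0) = -6*(O² + 0) = -6*O²)
(-77 + o(15))/(-460 + B(2)) = (-77 - 6*15²)/(-460 + (3 + 2)) = (-77 - 6*225)/(-460 + 5) = (-77 - 1350)/(-455) = -1427*(-1/455) = 1427/455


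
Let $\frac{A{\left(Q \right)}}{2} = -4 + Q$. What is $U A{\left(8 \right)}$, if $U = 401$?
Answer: $3208$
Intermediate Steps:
$A{\left(Q \right)} = -8 + 2 Q$ ($A{\left(Q \right)} = 2 \left(-4 + Q\right) = -8 + 2 Q$)
$U A{\left(8 \right)} = 401 \left(-8 + 2 \cdot 8\right) = 401 \left(-8 + 16\right) = 401 \cdot 8 = 3208$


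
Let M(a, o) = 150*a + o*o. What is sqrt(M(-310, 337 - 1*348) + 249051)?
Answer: 4*sqrt(12667) ≈ 450.19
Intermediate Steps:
M(a, o) = o**2 + 150*a (M(a, o) = 150*a + o**2 = o**2 + 150*a)
sqrt(M(-310, 337 - 1*348) + 249051) = sqrt(((337 - 1*348)**2 + 150*(-310)) + 249051) = sqrt(((337 - 348)**2 - 46500) + 249051) = sqrt(((-11)**2 - 46500) + 249051) = sqrt((121 - 46500) + 249051) = sqrt(-46379 + 249051) = sqrt(202672) = 4*sqrt(12667)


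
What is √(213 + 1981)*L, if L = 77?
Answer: 77*√2194 ≈ 3606.7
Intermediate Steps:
√(213 + 1981)*L = √(213 + 1981)*77 = √2194*77 = 77*√2194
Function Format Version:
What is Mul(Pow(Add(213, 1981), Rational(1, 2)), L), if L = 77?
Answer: Mul(77, Pow(2194, Rational(1, 2))) ≈ 3606.7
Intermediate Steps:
Mul(Pow(Add(213, 1981), Rational(1, 2)), L) = Mul(Pow(Add(213, 1981), Rational(1, 2)), 77) = Mul(Pow(2194, Rational(1, 2)), 77) = Mul(77, Pow(2194, Rational(1, 2)))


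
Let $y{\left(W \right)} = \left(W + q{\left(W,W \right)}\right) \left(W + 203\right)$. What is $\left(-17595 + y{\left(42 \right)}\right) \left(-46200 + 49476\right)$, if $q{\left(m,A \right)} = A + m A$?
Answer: $1425600540$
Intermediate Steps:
$q{\left(m,A \right)} = A + A m$
$y{\left(W \right)} = \left(203 + W\right) \left(W + W \left(1 + W\right)\right)$ ($y{\left(W \right)} = \left(W + W \left(1 + W\right)\right) \left(W + 203\right) = \left(W + W \left(1 + W\right)\right) \left(203 + W\right) = \left(203 + W\right) \left(W + W \left(1 + W\right)\right)$)
$\left(-17595 + y{\left(42 \right)}\right) \left(-46200 + 49476\right) = \left(-17595 + 42 \left(406 + 42^{2} + 205 \cdot 42\right)\right) \left(-46200 + 49476\right) = \left(-17595 + 42 \left(406 + 1764 + 8610\right)\right) 3276 = \left(-17595 + 42 \cdot 10780\right) 3276 = \left(-17595 + 452760\right) 3276 = 435165 \cdot 3276 = 1425600540$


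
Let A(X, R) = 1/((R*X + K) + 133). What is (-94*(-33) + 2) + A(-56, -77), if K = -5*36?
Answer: 13238561/4265 ≈ 3104.0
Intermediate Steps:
K = -180
A(X, R) = 1/(-47 + R*X) (A(X, R) = 1/((R*X - 180) + 133) = 1/((-180 + R*X) + 133) = 1/(-47 + R*X))
(-94*(-33) + 2) + A(-56, -77) = (-94*(-33) + 2) + 1/(-47 - 77*(-56)) = (3102 + 2) + 1/(-47 + 4312) = 3104 + 1/4265 = 13238561/4265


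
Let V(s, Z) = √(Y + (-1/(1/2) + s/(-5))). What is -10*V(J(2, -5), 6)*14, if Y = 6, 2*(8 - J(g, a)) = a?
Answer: -14*√190 ≈ -192.98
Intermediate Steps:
J(g, a) = 8 - a/2
V(s, Z) = √(4 - s/5) (V(s, Z) = √(6 + (-1/(1/2) + s/(-5))) = √(6 + (-1/½ + s*(-⅕))) = √(6 + (-1*2 - s/5)) = √(6 + (-2 - s/5)) = √(4 - s/5))
-10*V(J(2, -5), 6)*14 = -2*√(100 - 5*(8 - ½*(-5)))*14 = -2*√(100 - 5*(8 + 5/2))*14 = -2*√(100 - 5*21/2)*14 = -2*√(100 - 105/2)*14 = -2*√(95/2)*14 = -2*√190/2*14 = -√190*14 = -14*√190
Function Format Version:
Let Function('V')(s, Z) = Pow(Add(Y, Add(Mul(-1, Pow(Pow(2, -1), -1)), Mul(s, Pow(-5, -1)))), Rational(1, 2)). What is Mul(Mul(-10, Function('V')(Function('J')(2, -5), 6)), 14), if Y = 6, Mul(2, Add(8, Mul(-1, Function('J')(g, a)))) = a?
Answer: Mul(-14, Pow(190, Rational(1, 2))) ≈ -192.98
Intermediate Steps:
Function('J')(g, a) = Add(8, Mul(Rational(-1, 2), a))
Function('V')(s, Z) = Pow(Add(4, Mul(Rational(-1, 5), s)), Rational(1, 2)) (Function('V')(s, Z) = Pow(Add(6, Add(Mul(-1, Pow(Pow(2, -1), -1)), Mul(s, Pow(-5, -1)))), Rational(1, 2)) = Pow(Add(6, Add(Mul(-1, Pow(Rational(1, 2), -1)), Mul(s, Rational(-1, 5)))), Rational(1, 2)) = Pow(Add(6, Add(Mul(-1, 2), Mul(Rational(-1, 5), s))), Rational(1, 2)) = Pow(Add(6, Add(-2, Mul(Rational(-1, 5), s))), Rational(1, 2)) = Pow(Add(4, Mul(Rational(-1, 5), s)), Rational(1, 2)))
Mul(Mul(-10, Function('V')(Function('J')(2, -5), 6)), 14) = Mul(Mul(-10, Mul(Rational(1, 5), Pow(Add(100, Mul(-5, Add(8, Mul(Rational(-1, 2), -5)))), Rational(1, 2)))), 14) = Mul(Mul(-10, Mul(Rational(1, 5), Pow(Add(100, Mul(-5, Add(8, Rational(5, 2)))), Rational(1, 2)))), 14) = Mul(Mul(-10, Mul(Rational(1, 5), Pow(Add(100, Mul(-5, Rational(21, 2))), Rational(1, 2)))), 14) = Mul(Mul(-10, Mul(Rational(1, 5), Pow(Add(100, Rational(-105, 2)), Rational(1, 2)))), 14) = Mul(Mul(-10, Mul(Rational(1, 5), Pow(Rational(95, 2), Rational(1, 2)))), 14) = Mul(Mul(-10, Mul(Rational(1, 5), Mul(Rational(1, 2), Pow(190, Rational(1, 2))))), 14) = Mul(Mul(-10, Mul(Rational(1, 10), Pow(190, Rational(1, 2)))), 14) = Mul(Mul(-1, Pow(190, Rational(1, 2))), 14) = Mul(-14, Pow(190, Rational(1, 2)))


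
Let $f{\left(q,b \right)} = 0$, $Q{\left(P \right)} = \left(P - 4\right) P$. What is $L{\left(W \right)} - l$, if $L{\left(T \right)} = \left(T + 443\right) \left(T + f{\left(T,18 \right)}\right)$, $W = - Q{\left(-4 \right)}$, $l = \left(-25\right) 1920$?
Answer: $34848$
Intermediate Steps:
$l = -48000$
$Q{\left(P \right)} = P \left(-4 + P\right)$ ($Q{\left(P \right)} = \left(-4 + P\right) P = P \left(-4 + P\right)$)
$W = -32$ ($W = - \left(-4\right) \left(-4 - 4\right) = - \left(-4\right) \left(-8\right) = \left(-1\right) 32 = -32$)
$L{\left(T \right)} = T \left(443 + T\right)$ ($L{\left(T \right)} = \left(T + 443\right) \left(T + 0\right) = \left(443 + T\right) T = T \left(443 + T\right)$)
$L{\left(W \right)} - l = - 32 \left(443 - 32\right) - -48000 = \left(-32\right) 411 + 48000 = -13152 + 48000 = 34848$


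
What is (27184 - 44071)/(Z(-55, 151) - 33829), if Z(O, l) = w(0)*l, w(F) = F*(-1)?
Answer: 16887/33829 ≈ 0.49919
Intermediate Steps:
w(F) = -F
Z(O, l) = 0 (Z(O, l) = (-1*0)*l = 0*l = 0)
(27184 - 44071)/(Z(-55, 151) - 33829) = (27184 - 44071)/(0 - 33829) = -16887/(-33829) = -16887*(-1/33829) = 16887/33829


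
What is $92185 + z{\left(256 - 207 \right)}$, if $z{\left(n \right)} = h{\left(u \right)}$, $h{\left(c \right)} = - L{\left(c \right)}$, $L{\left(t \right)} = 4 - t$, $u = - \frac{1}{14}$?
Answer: $\frac{1290533}{14} \approx 92181.0$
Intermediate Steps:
$u = - \frac{1}{14}$ ($u = \left(-1\right) \frac{1}{14} = - \frac{1}{14} \approx -0.071429$)
$h{\left(c \right)} = -4 + c$ ($h{\left(c \right)} = - (4 - c) = -4 + c$)
$z{\left(n \right)} = - \frac{57}{14}$ ($z{\left(n \right)} = -4 - \frac{1}{14} = - \frac{57}{14}$)
$92185 + z{\left(256 - 207 \right)} = 92185 - \frac{57}{14} = \frac{1290533}{14}$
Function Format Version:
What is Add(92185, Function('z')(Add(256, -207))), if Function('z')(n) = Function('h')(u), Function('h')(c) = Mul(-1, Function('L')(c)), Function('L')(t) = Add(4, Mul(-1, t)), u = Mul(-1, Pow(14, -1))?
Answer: Rational(1290533, 14) ≈ 92181.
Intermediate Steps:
u = Rational(-1, 14) (u = Mul(-1, Rational(1, 14)) = Rational(-1, 14) ≈ -0.071429)
Function('h')(c) = Add(-4, c) (Function('h')(c) = Mul(-1, Add(4, Mul(-1, c))) = Add(-4, c))
Function('z')(n) = Rational(-57, 14) (Function('z')(n) = Add(-4, Rational(-1, 14)) = Rational(-57, 14))
Add(92185, Function('z')(Add(256, -207))) = Add(92185, Rational(-57, 14)) = Rational(1290533, 14)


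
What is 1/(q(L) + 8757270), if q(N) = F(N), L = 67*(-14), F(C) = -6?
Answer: 1/8757264 ≈ 1.1419e-7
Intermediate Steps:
L = -938
q(N) = -6
1/(q(L) + 8757270) = 1/(-6 + 8757270) = 1/8757264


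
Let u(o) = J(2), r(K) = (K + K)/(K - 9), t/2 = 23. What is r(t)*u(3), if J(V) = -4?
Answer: -368/37 ≈ -9.9460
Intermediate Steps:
t = 46 (t = 2*23 = 46)
r(K) = 2*K/(-9 + K) (r(K) = (2*K)/(-9 + K) = 2*K/(-9 + K))
u(o) = -4
r(t)*u(3) = (2*46/(-9 + 46))*(-4) = (2*46/37)*(-4) = (2*46*(1/37))*(-4) = (92/37)*(-4) = -368/37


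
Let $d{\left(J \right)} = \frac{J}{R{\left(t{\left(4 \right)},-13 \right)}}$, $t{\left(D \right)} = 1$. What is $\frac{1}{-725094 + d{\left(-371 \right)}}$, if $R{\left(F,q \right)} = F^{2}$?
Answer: $- \frac{1}{725465} \approx -1.3784 \cdot 10^{-6}$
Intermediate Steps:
$d{\left(J \right)} = J$ ($d{\left(J \right)} = \frac{J}{1^{2}} = \frac{J}{1} = J 1 = J$)
$\frac{1}{-725094 + d{\left(-371 \right)}} = \frac{1}{-725094 - 371} = \frac{1}{-725465} = - \frac{1}{725465}$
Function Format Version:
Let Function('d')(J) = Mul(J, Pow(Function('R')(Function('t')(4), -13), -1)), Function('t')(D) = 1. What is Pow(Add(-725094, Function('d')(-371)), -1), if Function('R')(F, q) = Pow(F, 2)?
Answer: Rational(-1, 725465) ≈ -1.3784e-6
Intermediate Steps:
Function('d')(J) = J (Function('d')(J) = Mul(J, Pow(Pow(1, 2), -1)) = Mul(J, Pow(1, -1)) = Mul(J, 1) = J)
Pow(Add(-725094, Function('d')(-371)), -1) = Pow(Add(-725094, -371), -1) = Pow(-725465, -1) = Rational(-1, 725465)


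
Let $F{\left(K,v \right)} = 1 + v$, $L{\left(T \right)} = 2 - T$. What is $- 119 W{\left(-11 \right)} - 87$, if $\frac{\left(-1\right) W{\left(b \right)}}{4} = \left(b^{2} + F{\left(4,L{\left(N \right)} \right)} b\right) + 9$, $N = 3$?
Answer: $61793$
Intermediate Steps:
$W{\left(b \right)} = -36 - 4 b^{2}$ ($W{\left(b \right)} = - 4 \left(\left(b^{2} + \left(1 + \left(2 - 3\right)\right) b\right) + 9\right) = - 4 \left(\left(b^{2} + \left(1 - 1\right) b\right) + 9\right) = - 4 \left(\left(b^{2} + 0 b\right) + 9\right) = - 4 \left(\left(b^{2} + 0\right) + 9\right) = - 4 \left(b^{2} + 9\right) = - 4 \left(9 + b^{2}\right) = -36 - 4 b^{2}$)
$- 119 W{\left(-11 \right)} - 87 = - 119 \left(-36 - 4 \left(-11\right)^{2}\right) - 87 = - 119 \left(-36 - 484\right) - 87 = \left(-119\right) \left(-520\right) - 87 = 61880 - 87 = 61793$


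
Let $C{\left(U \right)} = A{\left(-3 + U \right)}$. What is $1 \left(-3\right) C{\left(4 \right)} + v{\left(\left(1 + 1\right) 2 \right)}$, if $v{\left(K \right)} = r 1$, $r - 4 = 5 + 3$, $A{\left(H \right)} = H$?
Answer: $9$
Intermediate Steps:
$r = 12$ ($r = 4 + \left(5 + 3\right) = 4 + 8 = 12$)
$C{\left(U \right)} = -3 + U$
$v{\left(K \right)} = 12$ ($v{\left(K \right)} = 12 \cdot 1 = 12$)
$1 \left(-3\right) C{\left(4 \right)} + v{\left(\left(1 + 1\right) 2 \right)} = 1 \left(-3\right) \left(-3 + 4\right) + 12 = \left(-3\right) 1 + 12 = -3 + 12 = 9$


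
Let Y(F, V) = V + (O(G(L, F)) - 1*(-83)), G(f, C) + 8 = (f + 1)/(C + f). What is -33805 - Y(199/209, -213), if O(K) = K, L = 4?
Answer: -6969278/207 ≈ -33668.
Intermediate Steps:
G(f, C) = -8 + (1 + f)/(C + f) (G(f, C) = -8 + (f + 1)/(C + f) = -8 + (1 + f)/(C + f))
Y(F, V) = 83 + V + (-27 - 8*F)/(4 + F) (Y(F, V) = V + ((1 - 8*F - 7*4)/(F + 4) - 1*(-83)) = V + ((1 - 8*F - 28)/(4 + F) + 83) = V + ((-27 - 8*F)/(4 + F) + 83) = V + (83 + (-27 - 8*F)/(4 + F)) = 83 + V + (-27 - 8*F)/(4 + F))
-33805 - Y(199/209, -213) = -33805 - (-27 - 1592/209 + (4 + 199/209)*(83 - 213))/(4 + 199/209) = -33805 - (-27 - 1592/209 + (4 + 199*(1/209))*(-130))/(4 + 199*(1/209)) = -33805 - (-27 - 8*199/209 + (4 + 199/209)*(-130))/(4 + 199/209) = -33805 - (-27 - 1592/209 + (1035/209)*(-130))/1035/209 = -33805 - 209*(-27 - 1592/209 - 134550/209)/1035 = -33805 - 209*(-141785)/(1035*209) = -33805 - 1*(-28357/207) = -33805 + 28357/207 = -6969278/207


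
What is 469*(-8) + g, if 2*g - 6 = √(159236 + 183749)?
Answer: -3749 + √342985/2 ≈ -3456.2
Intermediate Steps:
g = 3 + √342985/2 (g = 3 + √(159236 + 183749)/2 = 3 + √342985/2 ≈ 295.82)
469*(-8) + g = 469*(-8) + (3 + √342985/2) = -3752 + (3 + √342985/2) = -3749 + √342985/2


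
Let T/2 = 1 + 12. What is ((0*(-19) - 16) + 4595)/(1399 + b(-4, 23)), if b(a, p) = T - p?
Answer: 4579/1402 ≈ 3.2660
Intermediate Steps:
T = 26 (T = 2*(1 + 12) = 2*13 = 26)
b(a, p) = 26 - p
((0*(-19) - 16) + 4595)/(1399 + b(-4, 23)) = ((0*(-19) - 16) + 4595)/(1399 + (26 - 1*23)) = ((0 - 16) + 4595)/(1399 + (26 - 23)) = (-16 + 4595)/(1399 + 3) = 4579/1402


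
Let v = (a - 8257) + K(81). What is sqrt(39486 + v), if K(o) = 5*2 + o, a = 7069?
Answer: sqrt(38389) ≈ 195.93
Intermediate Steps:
K(o) = 10 + o
v = -1097 (v = (7069 - 8257) + (10 + 81) = -1188 + 91 = -1097)
sqrt(39486 + v) = sqrt(39486 - 1097) = sqrt(38389)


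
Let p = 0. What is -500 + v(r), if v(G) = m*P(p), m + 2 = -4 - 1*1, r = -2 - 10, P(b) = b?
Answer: -500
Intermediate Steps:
r = -12
m = -7 (m = -2 + (-4 - 1*1) = -2 + (-4 - 1) = -2 - 5 = -7)
v(G) = 0 (v(G) = -7*0 = 0)
-500 + v(r) = -500 + 0 = -500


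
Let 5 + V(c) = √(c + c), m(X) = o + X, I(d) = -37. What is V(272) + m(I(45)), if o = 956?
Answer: 914 + 4*√34 ≈ 937.32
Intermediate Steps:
m(X) = 956 + X
V(c) = -5 + √2*√c (V(c) = -5 + √(c + c) = -5 + √(2*c) = -5 + √2*√c)
V(272) + m(I(45)) = (-5 + √2*√272) + (956 - 37) = (-5 + √2*(4*√17)) + 919 = (-5 + 4*√34) + 919 = 914 + 4*√34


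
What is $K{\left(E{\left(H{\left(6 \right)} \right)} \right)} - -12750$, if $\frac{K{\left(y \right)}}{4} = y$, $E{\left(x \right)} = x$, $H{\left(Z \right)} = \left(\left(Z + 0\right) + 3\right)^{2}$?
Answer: $13074$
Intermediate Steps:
$H{\left(Z \right)} = \left(3 + Z\right)^{2}$ ($H{\left(Z \right)} = \left(Z + 3\right)^{2} = \left(3 + Z\right)^{2}$)
$K{\left(y \right)} = 4 y$
$K{\left(E{\left(H{\left(6 \right)} \right)} \right)} - -12750 = 4 \left(3 + 6\right)^{2} - -12750 = 4 \cdot 9^{2} + 12750 = 4 \cdot 81 + 12750 = 324 + 12750 = 13074$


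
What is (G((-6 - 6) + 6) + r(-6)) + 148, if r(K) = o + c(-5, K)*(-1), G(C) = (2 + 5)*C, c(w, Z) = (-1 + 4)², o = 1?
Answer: 98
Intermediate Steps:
c(w, Z) = 9 (c(w, Z) = 3² = 9)
G(C) = 7*C
r(K) = -8 (r(K) = 1 + 9*(-1) = 1 - 9 = -8)
(G((-6 - 6) + 6) + r(-6)) + 148 = (7*((-6 - 6) + 6) - 8) + 148 = (7*(-12 + 6) - 8) + 148 = (7*(-6) - 8) + 148 = (-42 - 8) + 148 = -50 + 148 = 98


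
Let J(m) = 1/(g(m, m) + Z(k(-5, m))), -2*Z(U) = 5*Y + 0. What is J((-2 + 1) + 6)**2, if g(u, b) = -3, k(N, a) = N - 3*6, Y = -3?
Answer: 4/81 ≈ 0.049383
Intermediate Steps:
k(N, a) = -18 + N (k(N, a) = N - 18 = -18 + N)
Z(U) = 15/2 (Z(U) = -(5*(-3) + 0)/2 = -(-15 + 0)/2 = -1/2*(-15) = 15/2)
J(m) = 2/9 (J(m) = 1/(-3 + 15/2) = 1/(9/2) = 2/9)
J((-2 + 1) + 6)**2 = (2/9)**2 = 4/81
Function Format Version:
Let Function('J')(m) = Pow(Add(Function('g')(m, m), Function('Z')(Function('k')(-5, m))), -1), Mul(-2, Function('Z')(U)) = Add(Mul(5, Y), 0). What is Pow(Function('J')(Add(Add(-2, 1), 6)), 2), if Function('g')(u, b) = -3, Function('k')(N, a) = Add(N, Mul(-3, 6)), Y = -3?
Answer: Rational(4, 81) ≈ 0.049383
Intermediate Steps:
Function('k')(N, a) = Add(-18, N) (Function('k')(N, a) = Add(N, -18) = Add(-18, N))
Function('Z')(U) = Rational(15, 2) (Function('Z')(U) = Mul(Rational(-1, 2), Add(Mul(5, -3), 0)) = Mul(Rational(-1, 2), Add(-15, 0)) = Mul(Rational(-1, 2), -15) = Rational(15, 2))
Function('J')(m) = Rational(2, 9) (Function('J')(m) = Pow(Add(-3, Rational(15, 2)), -1) = Pow(Rational(9, 2), -1) = Rational(2, 9))
Pow(Function('J')(Add(Add(-2, 1), 6)), 2) = Pow(Rational(2, 9), 2) = Rational(4, 81)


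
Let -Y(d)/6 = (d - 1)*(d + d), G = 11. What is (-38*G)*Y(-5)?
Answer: 150480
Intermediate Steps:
Y(d) = -12*d*(-1 + d) (Y(d) = -6*(d - 1)*(d + d) = -6*(-1 + d)*2*d = -12*d*(-1 + d))
(-38*G)*Y(-5) = (-38*11)*(12*(-5)*(1 - 1*(-5))) = -5016*(-5)*(1 + 5) = -5016*(-5)*6 = -418*(-360) = 150480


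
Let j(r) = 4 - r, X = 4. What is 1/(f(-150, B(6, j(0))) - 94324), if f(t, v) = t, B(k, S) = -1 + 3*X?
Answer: -1/94474 ≈ -1.0585e-5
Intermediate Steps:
B(k, S) = 11 (B(k, S) = -1 + 3*4 = -1 + 12 = 11)
1/(f(-150, B(6, j(0))) - 94324) = 1/(-150 - 94324) = 1/(-94474) = -1/94474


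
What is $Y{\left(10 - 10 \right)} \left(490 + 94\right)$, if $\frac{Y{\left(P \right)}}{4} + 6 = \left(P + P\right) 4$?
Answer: $-14016$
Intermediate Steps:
$Y{\left(P \right)} = -24 + 32 P$ ($Y{\left(P \right)} = -24 + 4 \left(P + P\right) 4 = -24 + 4 \cdot 2 P 4 = -24 + 4 \cdot 8 P = -24 + 32 P$)
$Y{\left(10 - 10 \right)} \left(490 + 94\right) = \left(-24 + 32 \left(10 - 10\right)\right) \left(490 + 94\right) = \left(-24 + 32 \left(10 - 10\right)\right) 584 = \left(-24 + 32 \cdot 0\right) 584 = \left(-24 + 0\right) 584 = \left(-24\right) 584 = -14016$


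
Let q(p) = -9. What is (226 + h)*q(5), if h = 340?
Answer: -5094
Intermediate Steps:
(226 + h)*q(5) = (226 + 340)*(-9) = 566*(-9) = -5094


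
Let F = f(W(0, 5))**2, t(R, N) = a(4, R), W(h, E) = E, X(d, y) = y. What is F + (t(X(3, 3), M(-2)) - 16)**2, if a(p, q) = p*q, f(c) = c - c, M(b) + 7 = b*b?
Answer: 16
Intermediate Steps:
M(b) = -7 + b**2 (M(b) = -7 + b*b = -7 + b**2)
f(c) = 0
t(R, N) = 4*R
F = 0 (F = 0**2 = 0)
F + (t(X(3, 3), M(-2)) - 16)**2 = 0 + (4*3 - 16)**2 = 0 + (12 - 16)**2 = 0 + (-4)**2 = 0 + 16 = 16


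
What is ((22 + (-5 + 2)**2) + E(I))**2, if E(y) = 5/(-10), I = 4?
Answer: 3721/4 ≈ 930.25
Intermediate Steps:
E(y) = -1/2 (E(y) = 5*(-1/10) = -1/2)
((22 + (-5 + 2)**2) + E(I))**2 = ((22 + (-5 + 2)**2) - 1/2)**2 = ((22 + (-3)**2) - 1/2)**2 = ((22 + 9) - 1/2)**2 = (31 - 1/2)**2 = (61/2)**2 = 3721/4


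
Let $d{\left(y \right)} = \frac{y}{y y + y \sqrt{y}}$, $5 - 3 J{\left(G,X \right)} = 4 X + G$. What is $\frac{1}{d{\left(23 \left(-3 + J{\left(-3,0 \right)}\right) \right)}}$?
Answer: $- \frac{23}{3} + \frac{i \sqrt{69}}{3} \approx -7.6667 + 2.7689 i$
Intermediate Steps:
$J{\left(G,X \right)} = \frac{5}{3} - \frac{4 X}{3} - \frac{G}{3}$ ($J{\left(G,X \right)} = \frac{5}{3} - \frac{4 X + G}{3} = \frac{5}{3} - \frac{G + 4 X}{3} = \frac{5}{3} - \left(\frac{G}{3} + \frac{4 X}{3}\right) = \frac{5}{3} - \frac{4 X}{3} - \frac{G}{3}$)
$d{\left(y \right)} = \frac{y}{y^{2} + y^{\frac{3}{2}}}$
$\frac{1}{d{\left(23 \left(-3 + J{\left(-3,0 \right)}\right) \right)}} = \frac{1}{23 \left(-3 - - \frac{8}{3}\right) \frac{1}{\left(23 \left(-3 - - \frac{8}{3}\right)\right)^{2} + \left(23 \left(-3 - - \frac{8}{3}\right)\right)^{\frac{3}{2}}}} = \frac{1}{23 \left(-3 + \left(\frac{5}{3} + 0 + 1\right)\right) \frac{1}{\left(23 \left(-3 + \left(\frac{5}{3} + 0 + 1\right)\right)\right)^{2} + \left(23 \left(-3 + \left(\frac{5}{3} + 0 + 1\right)\right)\right)^{\frac{3}{2}}}} = \frac{1}{23 \left(-3 + \frac{8}{3}\right) \frac{1}{\left(23 \left(-3 + \frac{8}{3}\right)\right)^{2} + \left(23 \left(-3 + \frac{8}{3}\right)\right)^{\frac{3}{2}}}} = \frac{1}{23 \left(- \frac{1}{3}\right) \frac{1}{\left(23 \left(- \frac{1}{3}\right)\right)^{2} + \left(23 \left(- \frac{1}{3}\right)\right)^{\frac{3}{2}}}} = \frac{1}{\left(- \frac{23}{3}\right) \frac{1}{\left(- \frac{23}{3}\right)^{2} + \left(- \frac{23}{3}\right)^{\frac{3}{2}}}} = \frac{1}{\left(- \frac{23}{3}\right) \frac{1}{\frac{529}{9} - \frac{23 i \sqrt{69}}{9}}} = - \frac{23}{3} + \frac{i \sqrt{69}}{3}$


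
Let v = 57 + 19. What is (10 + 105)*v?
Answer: 8740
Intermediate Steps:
v = 76
(10 + 105)*v = (10 + 105)*76 = 115*76 = 8740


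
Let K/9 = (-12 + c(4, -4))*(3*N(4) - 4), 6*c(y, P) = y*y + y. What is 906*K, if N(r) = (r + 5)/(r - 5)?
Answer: 2190708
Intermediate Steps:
N(r) = (5 + r)/(-5 + r)
c(y, P) = y/6 + y²/6 (c(y, P) = (y*y + y)/6 = (y² + y)/6 = (y + y²)/6 = y/6 + y²/6)
K = 2418 (K = 9*((-12 + (⅙)*4*(1 + 4))*(3*((5 + 4)/(-5 + 4)) - 4)) = 9*((-12 + (⅙)*4*5)*(3*(9/(-1)) - 4)) = 9*((-12 + 10/3)*(3*(-1*9) - 4)) = 9*(-26*(3*(-9) - 4)/3) = 9*(-26*(-27 - 4)/3) = 9*(-26/3*(-31)) = 9*(806/3) = 2418)
906*K = 906*2418 = 2190708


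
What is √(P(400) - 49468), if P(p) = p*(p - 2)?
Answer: 2*√27433 ≈ 331.26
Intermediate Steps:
P(p) = p*(-2 + p)
√(P(400) - 49468) = √(400*(-2 + 400) - 49468) = √(400*398 - 49468) = √(159200 - 49468) = √109732 = 2*√27433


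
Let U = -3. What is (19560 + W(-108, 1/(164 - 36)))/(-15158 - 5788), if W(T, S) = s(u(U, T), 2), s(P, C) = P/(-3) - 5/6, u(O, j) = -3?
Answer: -117361/125676 ≈ -0.93384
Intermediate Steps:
s(P, C) = -⅚ - P/3 (s(P, C) = P*(-⅓) - 5*⅙ = -P/3 - ⅚ = -⅚ - P/3)
W(T, S) = ⅙ (W(T, S) = -⅚ - ⅓*(-3) = -⅚ + 1 = ⅙)
(19560 + W(-108, 1/(164 - 36)))/(-15158 - 5788) = (19560 + ⅙)/(-15158 - 5788) = (117361/6)/(-20946) = (117361/6)*(-1/20946) = -117361/125676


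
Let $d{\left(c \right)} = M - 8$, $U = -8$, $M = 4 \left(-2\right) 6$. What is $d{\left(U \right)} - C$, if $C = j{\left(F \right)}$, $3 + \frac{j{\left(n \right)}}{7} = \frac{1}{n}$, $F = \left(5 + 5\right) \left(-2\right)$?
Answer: $- \frac{693}{20} \approx -34.65$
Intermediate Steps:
$M = -48$ ($M = \left(-8\right) 6 = -48$)
$d{\left(c \right)} = -56$ ($d{\left(c \right)} = -48 - 8 = -56$)
$F = -20$ ($F = 10 \left(-2\right) = -20$)
$j{\left(n \right)} = -21 + \frac{7}{n}$
$C = - \frac{427}{20}$ ($C = -21 + \frac{7}{-20} = -21 + 7 \left(- \frac{1}{20}\right) = -21 - \frac{7}{20} = - \frac{427}{20} \approx -21.35$)
$d{\left(U \right)} - C = -56 - - \frac{427}{20} = -56 + \frac{427}{20} = - \frac{693}{20}$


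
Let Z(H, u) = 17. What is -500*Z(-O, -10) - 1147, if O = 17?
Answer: -9647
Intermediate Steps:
-500*Z(-O, -10) - 1147 = -500*17 - 1147 = -8500 - 1147 = -9647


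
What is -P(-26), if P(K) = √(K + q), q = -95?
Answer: -11*I ≈ -11.0*I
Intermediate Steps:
P(K) = √(-95 + K) (P(K) = √(K - 95) = √(-95 + K))
-P(-26) = -√(-95 - 26) = -√(-121) = -11*I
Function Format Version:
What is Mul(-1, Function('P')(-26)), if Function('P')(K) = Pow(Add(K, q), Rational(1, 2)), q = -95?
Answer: Mul(-11, I) ≈ Mul(-11.000, I)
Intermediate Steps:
Function('P')(K) = Pow(Add(-95, K), Rational(1, 2)) (Function('P')(K) = Pow(Add(K, -95), Rational(1, 2)) = Pow(Add(-95, K), Rational(1, 2)))
Mul(-1, Function('P')(-26)) = Mul(-1, Pow(Add(-95, -26), Rational(1, 2))) = Mul(-1, Pow(-121, Rational(1, 2))) = Mul(-1, Mul(11, I)) = Mul(-11, I)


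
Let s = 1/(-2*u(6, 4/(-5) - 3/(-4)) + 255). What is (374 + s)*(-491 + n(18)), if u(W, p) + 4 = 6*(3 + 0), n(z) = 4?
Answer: -41345813/227 ≈ -1.8214e+5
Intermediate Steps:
u(W, p) = 14 (u(W, p) = -4 + 6*(3 + 0) = -4 + 6*3 = -4 + 18 = 14)
s = 1/227 (s = 1/(-2*14 + 255) = 1/(-28 + 255) = 1/227 ≈ 0.0044053)
(374 + s)*(-491 + n(18)) = (374 + 1/227)*(-491 + 4) = (84899/227)*(-487) = -41345813/227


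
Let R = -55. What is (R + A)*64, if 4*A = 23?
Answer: -3152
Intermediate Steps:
A = 23/4 (A = (1/4)*23 = 23/4 ≈ 5.7500)
(R + A)*64 = (-55 + 23/4)*64 = -197/4*64 = -3152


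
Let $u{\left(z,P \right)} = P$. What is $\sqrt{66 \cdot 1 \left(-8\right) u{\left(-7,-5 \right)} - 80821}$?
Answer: $i \sqrt{78181} \approx 279.61 i$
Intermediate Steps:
$\sqrt{66 \cdot 1 \left(-8\right) u{\left(-7,-5 \right)} - 80821} = \sqrt{66 \cdot 1 \left(-8\right) \left(-5\right) - 80821} = \sqrt{66 \left(-8\right) \left(-5\right) - 80821} = \sqrt{\left(-528\right) \left(-5\right) - 80821} = \sqrt{2640 - 80821} = \sqrt{-78181} = i \sqrt{78181}$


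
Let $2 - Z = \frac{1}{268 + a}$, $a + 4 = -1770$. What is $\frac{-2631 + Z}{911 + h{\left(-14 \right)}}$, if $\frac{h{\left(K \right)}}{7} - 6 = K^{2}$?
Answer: $- \frac{3959273}{3501450} \approx -1.1308$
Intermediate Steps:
$a = -1774$ ($a = -4 - 1770 = -1774$)
$Z = \frac{3013}{1506}$ ($Z = 2 - \frac{1}{268 - 1774} = 2 - \frac{1}{-1506} = 2 - - \frac{1}{1506} = 2 + \frac{1}{1506} = \frac{3013}{1506} \approx 2.0007$)
$h{\left(K \right)} = 42 + 7 K^{2}$
$\frac{-2631 + Z}{911 + h{\left(-14 \right)}} = \frac{-2631 + \frac{3013}{1506}}{911 + \left(42 + 7 \left(-14\right)^{2}\right)} = - \frac{3959273}{1506 \left(911 + \left(42 + 7 \cdot 196\right)\right)} = - \frac{3959273}{1506 \left(911 + \left(42 + 1372\right)\right)} = - \frac{3959273}{1506 \left(911 + 1414\right)} = - \frac{3959273}{1506 \cdot 2325} = \left(- \frac{3959273}{1506}\right) \frac{1}{2325} = - \frac{3959273}{3501450}$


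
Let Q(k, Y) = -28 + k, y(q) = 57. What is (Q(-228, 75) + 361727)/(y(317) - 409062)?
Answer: -361471/409005 ≈ -0.88378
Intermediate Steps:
(Q(-228, 75) + 361727)/(y(317) - 409062) = ((-28 - 228) + 361727)/(57 - 409062) = (-256 + 361727)/(-409005) = 361471*(-1/409005) = -361471/409005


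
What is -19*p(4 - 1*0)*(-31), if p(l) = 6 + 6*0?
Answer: 3534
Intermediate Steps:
p(l) = 6 (p(l) = 6 + 0 = 6)
-19*p(4 - 1*0)*(-31) = -19*6*(-31) = -114*(-31) = 3534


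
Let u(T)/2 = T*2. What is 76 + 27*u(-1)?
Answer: -32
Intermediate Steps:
u(T) = 4*T (u(T) = 2*(T*2) = 2*(2*T) = 4*T)
76 + 27*u(-1) = 76 + 27*(4*(-1)) = 76 + 27*(-4) = 76 - 108 = -32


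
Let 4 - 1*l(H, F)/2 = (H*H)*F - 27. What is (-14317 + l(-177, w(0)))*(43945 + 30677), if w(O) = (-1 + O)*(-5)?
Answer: -24442062990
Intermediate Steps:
w(O) = 5 - 5*O
l(H, F) = 62 - 2*F*H² (l(H, F) = 8 - 2*((H*H)*F - 27) = 8 - 2*(H²*F - 27) = 8 - 2*(F*H² - 27) = 8 - 2*(-27 + F*H²) = 8 + (54 - 2*F*H²) = 62 - 2*F*H²)
(-14317 + l(-177, w(0)))*(43945 + 30677) = (-14317 + (62 - 2*(5 - 5*0)*(-177)²))*(43945 + 30677) = (-14317 + (62 - 2*(5 + 0)*31329))*74622 = (-14317 + (62 - 2*5*31329))*74622 = (-14317 + (62 - 313290))*74622 = (-14317 - 313228)*74622 = -327545*74622 = -24442062990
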